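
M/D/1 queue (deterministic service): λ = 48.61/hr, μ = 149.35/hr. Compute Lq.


ρ = 48.61/149.35 = 0.3255
M/D/1: Lq = ρ²/(2(1−ρ)) = 0.1059/(2·0.6745) = 0.07853

Final: 0.07853


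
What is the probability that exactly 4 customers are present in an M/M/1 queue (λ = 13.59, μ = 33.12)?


ρ = 13.59/33.12 = 0.4103
P_n = (1−ρ)·ρ^n = (1 − 0.4103)·0.4103^4 = 0.5897·0.028348 = 0.016716

Final: 0.016716


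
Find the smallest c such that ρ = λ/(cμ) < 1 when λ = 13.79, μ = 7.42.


Stability requires cμ > λ ⇔ c > λ/μ.
λ/μ = 13.79/7.42 = 1.8585
Minimum integer c = ⌊1.8585⌋ + 1 = 2
Check: 2·7.42 = 14.84 > 13.79, while 1·7.42 = 7.42 ≤ 13.79

Final: 2 servers


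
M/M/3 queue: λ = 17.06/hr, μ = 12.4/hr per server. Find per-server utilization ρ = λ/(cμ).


ρ = λ/(cμ) = 17.06/(3·12.4) = 17.06/37.20 = 0.4586

Final: 0.4586


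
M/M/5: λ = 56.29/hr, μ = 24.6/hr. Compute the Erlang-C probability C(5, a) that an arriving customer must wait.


a = λ/μ = 2.2882; ρ = a/5 = 0.4576
P₀ = 0.099909 (from M/M/c formula)
C(c,a) = [a^c/(c!(1−ρ))]·P₀ = [62.73078/(120·0.5424)]·0.099909
= 0.96386·0.099909 = 0.096298

Final: 0.096298


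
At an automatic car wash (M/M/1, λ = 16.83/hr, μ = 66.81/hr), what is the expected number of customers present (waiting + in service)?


ρ = λ/μ = 16.83/66.81 = 0.2519
L = ρ/(1−ρ) = 0.2519/(1 − 0.2519) = 0.2519/0.7481 = 0.3367

Final: 0.3367


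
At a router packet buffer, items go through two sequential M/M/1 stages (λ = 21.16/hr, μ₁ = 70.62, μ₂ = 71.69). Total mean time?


Each node sees arrival rate λ = 21.16/hr (tandem ⇒ throughput preserved).
W₁ = 1/(μ₁−λ) = 1/(70.62−21.16) = 0.02022 hr
W₂ = 1/(μ₂−λ) = 1/(71.69−21.16) = 0.01979 hr
W_total = W₁ + W₂ = 0.02022 + 0.01979 = 0.04001 hr

Final: 0.04001 hr


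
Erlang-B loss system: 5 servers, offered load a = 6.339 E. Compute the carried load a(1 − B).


B(5,6.339) = 0.383423 (Erlang-B)
Carried load = a(1 − B) = 6.339·(1 − 0.383423) = 6.339·0.616577 = 3.9085 E

Final: 3.9085 Erlangs


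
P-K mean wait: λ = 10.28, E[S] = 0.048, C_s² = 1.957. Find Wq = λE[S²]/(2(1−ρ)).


ρ = λ·E[S] = 10.28·0.048 = 0.4934
E[S²] = E[S]²(1+C_s²) = 0.048²·(1+1.957) = 0.006813
Wq = λ·E[S²]/(2(1−ρ)) = 10.28·0.006813/(2·0.5066) = 0.06913 hr

Final: 0.06913 hr


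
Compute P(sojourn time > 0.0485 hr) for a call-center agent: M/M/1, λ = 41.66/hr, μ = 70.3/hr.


W ~ Exponential(μ−λ) for M/M/1.
μ − λ = 70.3 − 41.66 = 28.6400
P(W > t) = e^{−(μ−λ)t} = e^{−1.3890} = 0.249315

Final: 0.249315


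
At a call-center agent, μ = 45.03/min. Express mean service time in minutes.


Mean service time = 1/μ = 1/45.03 minute = 0.02221 minute
In minutes: 0.02221 × 1 = 0.02221 min

Final: 0.02221 min


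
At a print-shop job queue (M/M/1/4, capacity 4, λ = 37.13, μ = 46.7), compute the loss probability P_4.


ρ = λ/μ = 37.13/46.7 = 0.7951
P_K = (1−ρ)ρ^K/(1−ρ^(K+1)) = (0.2049·0.399606)/(1 − 0.317717)
= 0.081889/0.682283 = 0.120023

Final: 0.120023


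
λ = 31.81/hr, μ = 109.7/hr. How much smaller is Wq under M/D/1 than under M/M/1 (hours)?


ρ = 31.81/109.7 = 0.2900
Wq(M/M/1) = ρ/(μ−λ) = 0.2900/77.89 = 0.003723 hr
Wq(M/D/1) = ρ/(2(μ−λ)) = 0.001861 hr
Savings = 0.003723 − 0.001861 = 0.001861 hr

Final: 0.001861 hr


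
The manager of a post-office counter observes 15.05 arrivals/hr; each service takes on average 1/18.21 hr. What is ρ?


ρ = λ/μ = 15.05/18.21 = 0.8265

Final: 0.8265


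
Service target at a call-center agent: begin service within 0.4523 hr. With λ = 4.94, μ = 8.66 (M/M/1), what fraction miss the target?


ρ = 4.94/8.66 = 0.5704
P(Wq > t) = ρ·e^{−(μ−λ)t} = 0.5704·e^{−1.6826}
= 0.5704·0.185898 = 0.106044

Final: 0.106044


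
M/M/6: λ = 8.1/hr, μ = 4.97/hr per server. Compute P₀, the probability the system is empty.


a = λ/μ = 8.1/4.97 = 1.6298; ρ = a/c = 0.2716
Σ_{k=0}^{5} a^k/k! (terms k=0..5) = 1.00000 + 1.62978 + 1.32809 + 0.72150 + 0.29397 + 0.09582 = 5.06916
Tail: a^6/(6!(1−ρ)) = 18.74009/(720·0.7284) = 0.03573
P₀ = 1/(5.06916 + 0.03573) = 1/5.10489 = 0.195891

Final: 0.195891


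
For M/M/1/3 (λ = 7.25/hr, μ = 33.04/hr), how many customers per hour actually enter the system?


ρ = 0.2194; P_K = (1−ρ)ρ^3/(1−ρ^4) = 0.008266
λ_eff = λ(1 − P_K) = 7.25·(1 − 0.008266) = 7.25·0.991734 = 7.1901 /hr

Final: 7.1901 /hr


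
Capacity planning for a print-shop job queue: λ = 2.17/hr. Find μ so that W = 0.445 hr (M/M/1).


W = 1/(μ−λ) ⇒ μ − λ = 1/W = 1/0.445 = 2.2472
μ = λ + 1/W = 2.17 + 2.2472 = 4.4172 per hr

Final: 4.4172 /hr


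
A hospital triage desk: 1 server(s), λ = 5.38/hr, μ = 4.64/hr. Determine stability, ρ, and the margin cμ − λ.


Total capacity cμ = 1·4.64 = 4.64/hr
ρ = λ/(cμ) = 5.38/4.64 = 1.1595
Stable ⇔ ρ < 1: NO
Spare capacity = cμ − λ = 4.64 − 5.38 = -0.74/hr

Final: ρ = 1.1595; unstable; margin = -0.74/hr


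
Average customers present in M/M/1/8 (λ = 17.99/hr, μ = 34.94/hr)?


ρ = 17.99/34.94 = 0.5149
L = ρ[1 − (K+1)ρ^K + Kρ^(K+1)] / [(1−ρ)(1−ρ^(K+1))]
Numerator: 0.5149·(1 − 9·0.004939 + 8·0.002543) = 0.502470
Denominator: (0.4851)·(0.997457) = 0.483884
L = 0.502470/0.483884 = 1.0384

Final: 1.0384


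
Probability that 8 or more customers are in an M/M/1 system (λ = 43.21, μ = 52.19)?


ρ = 43.21/52.19 = 0.8279
P(N ≥ n) = ρ^n = 0.8279^8 = 0.220788

Final: 0.220788


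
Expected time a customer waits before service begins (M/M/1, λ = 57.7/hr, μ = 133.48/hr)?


ρ = 57.7/133.48 = 0.4323
Wq = ρ/(μ−λ) = 0.4323/(133.48 − 57.7) = 0.4323/75.78 = 0.005704 hr

Final: 0.005704 hr


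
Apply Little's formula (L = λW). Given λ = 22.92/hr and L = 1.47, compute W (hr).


W = L/λ = 1.47/22.92 = 0.06414 hr

Final: 0.06414 hr


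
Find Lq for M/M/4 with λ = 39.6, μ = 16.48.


a = λ/μ = 2.4029; ρ = a/4 = 0.6007
P₀ = 0.082772
Lq = P₀·a^c·ρ / (c!·(1−ρ)²) = 0.082772·33.33895·0.6007/(24·0.15942)
= 0.43327

Final: 0.43327


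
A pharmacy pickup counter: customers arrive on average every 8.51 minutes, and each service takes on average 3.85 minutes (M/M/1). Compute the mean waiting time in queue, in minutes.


λ = 60/8.51 = 7.0505 /hr
μ = 60/3.85 = 15.5844 /hr
ρ = λ/μ = 7.0505/15.5844 = 0.4524
Wq = ρ/(μ−λ) = 0.4524/(15.5844−7.0505) = 0.05301 hr
In minutes: 0.05301·60 = 3.181 min

Final: 3.181 min


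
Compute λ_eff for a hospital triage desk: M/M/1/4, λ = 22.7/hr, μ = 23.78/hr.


ρ = 0.9546; P_K = (1−ρ)ρ^4/(1−ρ^5) = 0.181853
λ_eff = λ(1 − P_K) = 22.7·(1 − 0.181853) = 22.7·0.818147 = 18.5719 /hr

Final: 18.5719 /hr


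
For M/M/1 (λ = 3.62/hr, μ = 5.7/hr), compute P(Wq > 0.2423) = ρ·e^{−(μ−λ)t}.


ρ = 3.62/5.7 = 0.6351
P(Wq > t) = ρ·e^{−(μ−λ)t} = 0.6351·e^{−0.5040}
= 0.6351·0.604119 = 0.383669

Final: 0.383669


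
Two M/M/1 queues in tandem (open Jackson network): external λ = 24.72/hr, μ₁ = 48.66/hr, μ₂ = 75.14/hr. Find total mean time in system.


Each node sees arrival rate λ = 24.72/hr (tandem ⇒ throughput preserved).
W₁ = 1/(μ₁−λ) = 1/(48.66−24.72) = 0.04177 hr
W₂ = 1/(μ₂−λ) = 1/(75.14−24.72) = 0.01983 hr
W_total = W₁ + W₂ = 0.04177 + 0.01983 = 0.06160 hr

Final: 0.06160 hr


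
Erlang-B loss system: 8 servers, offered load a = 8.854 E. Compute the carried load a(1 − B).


B(8,8.854) = 0.281594 (Erlang-B)
Carried load = a(1 − B) = 8.854·(1 − 0.281594) = 8.854·0.718406 = 6.3608 E

Final: 6.3608 Erlangs


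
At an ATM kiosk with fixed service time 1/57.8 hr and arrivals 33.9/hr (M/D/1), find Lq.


ρ = 33.9/57.8 = 0.5865
M/D/1: Lq = ρ²/(2(1−ρ)) = 0.3440/(2·0.4135) = 0.41595

Final: 0.41595


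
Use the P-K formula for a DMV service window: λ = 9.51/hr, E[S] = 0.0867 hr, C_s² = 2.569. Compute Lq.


ρ = λ·E[S] = 9.51·0.0867 = 0.8245
Lq = ρ²(1+C_s²)/(2(1−ρ)) = 0.6798·(1+2.569)/(2·0.1755)
= 0.6798·3.5690/0.3510 = 6.91323

Final: 6.91323


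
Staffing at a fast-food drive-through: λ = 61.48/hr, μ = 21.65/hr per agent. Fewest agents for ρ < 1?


Stability requires cμ > λ ⇔ c > λ/μ.
λ/μ = 61.48/21.65 = 2.8397
Minimum integer c = ⌊2.8397⌋ + 1 = 3
Check: 3·21.65 = 64.95 > 61.48, while 2·21.65 = 43.30 ≤ 61.48

Final: 3 servers


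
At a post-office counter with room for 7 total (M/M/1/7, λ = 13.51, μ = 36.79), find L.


ρ = 13.51/36.79 = 0.3672
L = ρ[1 − (K+1)ρ^K + Kρ^(K+1)] / [(1−ρ)(1−ρ^(K+1))]
Numerator: 0.3672·(1 − 8·0.0009005 + 7·0.0003307) = 0.365424
Denominator: (0.6328)·(0.999669) = 0.632571
L = 0.365424/0.632571 = 0.5777

Final: 0.5777


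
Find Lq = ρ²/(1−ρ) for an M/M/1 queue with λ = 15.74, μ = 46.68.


ρ = 15.74/46.68 = 0.3372
Lq = ρ²/(1−ρ) = 0.1137/0.6628 = 0.1715

Final: 0.1715


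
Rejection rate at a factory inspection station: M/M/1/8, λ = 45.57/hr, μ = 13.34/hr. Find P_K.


ρ = λ/μ = 45.57/13.34 = 3.4160
P_K = (1−ρ)ρ^K/(1−ρ^(K+1)) = (-2.4160·18543.238835)/(1 − 63344.482287)
= -44801.243452/-63343.482287 = 0.707275

Final: 0.707275


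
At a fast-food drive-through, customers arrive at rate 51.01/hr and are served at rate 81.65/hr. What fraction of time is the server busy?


ρ = λ/μ = 51.01/81.65 = 0.6247

Final: 0.6247


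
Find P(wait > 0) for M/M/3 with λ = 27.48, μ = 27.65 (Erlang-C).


a = λ/μ = 0.9939; ρ = a/3 = 0.3313
P₀ = 0.365980 (from M/M/c formula)
C(c,a) = [a^c/(c!(1−ρ))]·P₀ = [0.98167/(6·0.6687)]·0.365980
= 0.24466·0.365980 = 0.089543

Final: 0.089543


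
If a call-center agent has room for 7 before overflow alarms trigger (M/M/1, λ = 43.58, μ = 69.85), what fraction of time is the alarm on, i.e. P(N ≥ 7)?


ρ = 43.58/69.85 = 0.6239
P(N ≥ n) = ρ^n = 0.6239^7 = 0.036800

Final: 0.036800


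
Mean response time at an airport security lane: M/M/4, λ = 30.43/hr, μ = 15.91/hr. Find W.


a = 1.9126; ρ = 0.4782; P₀ = 0.143342
Lq = P₀·a^c·ρ/(c!(1−ρ)²) = 0.14034
Wq = Lq/λ = 0.14034/30.43 = 0.004612 hr
W = Wq + 1/μ = 0.004612 + 0.06285 = 0.06747 hr

Final: 0.06747 hr


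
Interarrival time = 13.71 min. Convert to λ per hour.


λ = 1/(interarrival time) in consistent units.
1 hour = 60 min, so λ = 60/13.71 = 4.3764 per hour

Final: 4.3764 /hr


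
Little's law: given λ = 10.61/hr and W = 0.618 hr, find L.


L = λW = 10.61·0.618 = 6.5570

Final: 6.5570


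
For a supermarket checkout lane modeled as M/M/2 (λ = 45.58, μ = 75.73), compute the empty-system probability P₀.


a = λ/μ = 45.58/75.73 = 0.6019; ρ = a/c = 0.3009
Σ_{k=0}^{1} a^k/k! (terms k=0..1) = 1.00000 + 0.60188 = 1.60188
Tail: a^2/(2!(1−ρ)) = 0.36225/(2·0.6991) = 0.25910
P₀ = 1/(1.60188 + 0.25910) = 1/1.86097 = 0.537353

Final: 0.537353


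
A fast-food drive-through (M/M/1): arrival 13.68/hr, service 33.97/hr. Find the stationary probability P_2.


ρ = 13.68/33.97 = 0.4027
P_n = (1−ρ)·ρ^n = (1 − 0.4027)·0.4027^2 = 0.5973·0.162174 = 0.096865

Final: 0.096865


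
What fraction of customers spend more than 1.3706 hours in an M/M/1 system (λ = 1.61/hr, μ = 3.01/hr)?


W ~ Exponential(μ−λ) for M/M/1.
μ − λ = 3.01 − 1.61 = 1.4000
P(W > t) = e^{−(μ−λ)t} = e^{−1.9188} = 0.146777

Final: 0.146777


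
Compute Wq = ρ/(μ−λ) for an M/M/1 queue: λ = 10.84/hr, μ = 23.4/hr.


ρ = 10.84/23.4 = 0.4632
Wq = ρ/(μ−λ) = 0.4632/(23.4 − 10.84) = 0.4632/12.56 = 0.03688 hr

Final: 0.03688 hr


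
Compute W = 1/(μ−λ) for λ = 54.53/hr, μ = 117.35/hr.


W = 1/(μ−λ) = 1/(117.35 − 54.53) = 1/62.82 = 0.01592 hr

Final: 0.01592 hr


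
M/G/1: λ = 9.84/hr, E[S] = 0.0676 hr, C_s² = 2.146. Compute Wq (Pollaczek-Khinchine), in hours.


ρ = λ·E[S] = 9.84·0.0676 = 0.6652
E[S²] = E[S]²(1+C_s²) = 0.0676²·(1+2.146) = 0.014376
Wq = λ·E[S²]/(2(1−ρ)) = 9.84·0.014376/(2·0.3348) = 0.21126 hr

Final: 0.21126 hr


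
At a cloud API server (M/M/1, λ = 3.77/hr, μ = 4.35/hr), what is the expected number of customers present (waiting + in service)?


ρ = λ/μ = 3.77/4.35 = 0.8667
L = ρ/(1−ρ) = 0.8667/(1 − 0.8667) = 0.8667/0.1333 = 6.5000

Final: 6.5000


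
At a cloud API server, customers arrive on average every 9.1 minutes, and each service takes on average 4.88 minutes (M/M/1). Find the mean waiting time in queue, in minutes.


λ = 60/9.1 = 6.5934 /hr
μ = 60/4.88 = 12.2951 /hr
ρ = λ/μ = 6.5934/12.2951 = 0.5363
Wq = ρ/(μ−λ) = 0.5363/(12.2951−6.5934) = 0.09405 hr
In minutes: 0.09405·60 = 5.643 min

Final: 5.643 min


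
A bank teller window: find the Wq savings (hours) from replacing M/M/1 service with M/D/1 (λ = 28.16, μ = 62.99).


ρ = 28.16/62.99 = 0.4471
Wq(M/M/1) = ρ/(μ−λ) = 0.4471/34.83 = 0.01284 hr
Wq(M/D/1) = ρ/(2(μ−λ)) = 0.006418 hr
Savings = 0.01284 − 0.006418 = 0.006418 hr

Final: 0.006418 hr


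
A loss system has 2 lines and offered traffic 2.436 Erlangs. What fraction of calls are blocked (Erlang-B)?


B(c,a) = (a^c/c!) / Σ_{k=0}^{c} a^k/k!
a^2/2! = 2.967048
Σ terms (k=0..2): 1.00000 + 2.43600 + 2.96705 = 6.403048
B = 2.967048/6.403048 = 0.463381

Final: 0.463381


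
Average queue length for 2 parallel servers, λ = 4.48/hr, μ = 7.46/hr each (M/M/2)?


a = λ/μ = 0.6005; ρ = a/2 = 0.3003
P₀ = 0.538144
Lq = P₀·a^c·ρ / (c!·(1−ρ)²) = 0.538144·0.36064·0.3003/(2·0.48962)
= 0.05951

Final: 0.05951


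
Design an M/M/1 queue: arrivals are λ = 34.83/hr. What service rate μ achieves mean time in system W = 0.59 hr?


W = 1/(μ−λ) ⇒ μ − λ = 1/W = 1/0.59 = 1.6949
μ = λ + 1/W = 34.83 + 1.6949 = 36.5249 per hr

Final: 36.5249 /hr


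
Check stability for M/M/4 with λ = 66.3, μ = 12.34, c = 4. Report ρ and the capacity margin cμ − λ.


Total capacity cμ = 4·12.34 = 49.36/hr
ρ = λ/(cμ) = 66.3/49.36 = 1.3432
Stable ⇔ ρ < 1: NO
Spare capacity = cμ − λ = 49.36 − 66.3 = -16.94/hr

Final: ρ = 1.3432; unstable; margin = -16.94/hr


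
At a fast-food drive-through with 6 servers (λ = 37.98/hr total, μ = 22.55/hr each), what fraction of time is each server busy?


ρ = λ/(cμ) = 37.98/(6·22.55) = 37.98/135.30 = 0.2807

Final: 0.2807


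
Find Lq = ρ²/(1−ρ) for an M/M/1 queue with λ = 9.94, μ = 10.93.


ρ = 9.94/10.93 = 0.9094
Lq = ρ²/(1−ρ) = 0.8271/0.09058 = 9.1310

Final: 9.1310


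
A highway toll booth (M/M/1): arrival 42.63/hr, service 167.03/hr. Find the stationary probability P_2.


ρ = 42.63/167.03 = 0.2552
P_n = (1−ρ)·ρ^n = (1 − 0.2552)·0.2552^2 = 0.7448·0.065139 = 0.048514

Final: 0.048514


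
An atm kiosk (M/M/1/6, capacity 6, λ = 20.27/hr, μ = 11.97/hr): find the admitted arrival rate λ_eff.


ρ = 1.6934; P_K = (1−ρ)ρ^6/(1−ρ^7) = 0.419990
λ_eff = λ(1 − P_K) = 20.27·(1 − 0.419990) = 20.27·0.580010 = 11.7568 /hr

Final: 11.7568 /hr


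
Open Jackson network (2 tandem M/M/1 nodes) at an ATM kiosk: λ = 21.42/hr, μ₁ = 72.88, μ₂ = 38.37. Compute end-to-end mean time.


Each node sees arrival rate λ = 21.42/hr (tandem ⇒ throughput preserved).
W₁ = 1/(μ₁−λ) = 1/(72.88−21.42) = 0.01943 hr
W₂ = 1/(μ₂−λ) = 1/(38.37−21.42) = 0.05900 hr
W_total = W₁ + W₂ = 0.01943 + 0.05900 = 0.07843 hr

Final: 0.07843 hr


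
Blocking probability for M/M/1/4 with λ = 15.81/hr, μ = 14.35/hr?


ρ = λ/μ = 15.81/14.35 = 1.1017
P_K = (1−ρ)ρ^K/(1−ρ^(K+1)) = (-0.1017·1.473397)/(1 − 1.623304)
= -0.149907/-0.623304 = 0.240503

Final: 0.240503


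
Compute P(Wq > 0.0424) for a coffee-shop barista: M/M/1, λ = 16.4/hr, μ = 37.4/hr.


ρ = 16.4/37.4 = 0.4385
P(Wq > t) = ρ·e^{−(μ−λ)t} = 0.4385·e^{−0.8904}
= 0.4385·0.410492 = 0.180002

Final: 0.180002


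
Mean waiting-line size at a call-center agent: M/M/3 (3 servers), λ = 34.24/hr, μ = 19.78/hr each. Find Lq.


a = λ/μ = 1.7310; ρ = a/3 = 0.5770
P₀ = 0.159410
Lq = P₀·a^c·ρ / (c!·(1−ρ)²) = 0.159410·5.18707·0.5770/(6·0.17892)
= 0.44445

Final: 0.44445


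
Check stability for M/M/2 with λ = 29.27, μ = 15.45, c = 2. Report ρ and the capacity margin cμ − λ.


Total capacity cμ = 2·15.45 = 30.90/hr
ρ = λ/(cμ) = 29.27/30.90 = 0.9472
Stable ⇔ ρ < 1: YES
Spare capacity = cμ − λ = 30.90 − 29.27 = 1.63/hr

Final: ρ = 0.9472; stable; margin = 1.63/hr


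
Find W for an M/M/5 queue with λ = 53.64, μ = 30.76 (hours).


a = 1.7438; ρ = 0.3488; P₀ = 0.174224
Lq = P₀·a^c·ρ/(c!(1−ρ)²) = 0.01925
Wq = Lq/λ = 0.01925/53.64 = 0.0003589 hr
W = Wq + 1/μ = 0.0003589 + 0.03251 = 0.03287 hr

Final: 0.03287 hr


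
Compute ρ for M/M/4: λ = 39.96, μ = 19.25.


ρ = λ/(cμ) = 39.96/(4·19.25) = 39.96/77.00 = 0.5190

Final: 0.5190


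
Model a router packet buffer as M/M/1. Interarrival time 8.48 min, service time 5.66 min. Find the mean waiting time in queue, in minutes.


λ = 60/8.48 = 7.0755 /hr
μ = 60/5.66 = 10.6007 /hr
ρ = λ/μ = 7.0755/10.6007 = 0.6675
Wq = ρ/(μ−λ) = 0.6675/(10.6007−7.0755) = 0.18934 hr
In minutes: 0.18934·60 = 11.360 min

Final: 11.360 min


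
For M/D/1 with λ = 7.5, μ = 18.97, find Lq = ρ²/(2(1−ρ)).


ρ = 7.5/18.97 = 0.3954
M/D/1: Lq = ρ²/(2(1−ρ)) = 0.1563/(2·0.6046) = 0.12926

Final: 0.12926


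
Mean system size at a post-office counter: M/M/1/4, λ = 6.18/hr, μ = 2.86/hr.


ρ = 6.18/2.86 = 2.1608
L = ρ[1 − (K+1)ρ^K + Kρ^(K+1)] / [(1−ρ)(1−ρ^(K+1))]
Numerator: 2.1608·(1 − 5·21.801670 + 4·47.109903) = 173.799017
Denominator: (-1.1608)·(-46.109903) = 53.526181
L = 173.799017/53.526181 = 3.2470

Final: 3.2470


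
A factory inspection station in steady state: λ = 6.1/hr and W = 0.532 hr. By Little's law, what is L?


L = λW = 6.1·0.532 = 3.2452

Final: 3.2452


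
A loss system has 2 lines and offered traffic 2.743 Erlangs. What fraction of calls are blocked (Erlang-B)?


B(c,a) = (a^c/c!) / Σ_{k=0}^{c} a^k/k!
a^2/2! = 3.762024
Σ terms (k=0..2): 1.00000 + 2.74300 + 3.76202 = 7.505024
B = 3.762024/7.505024 = 0.501267

Final: 0.501267


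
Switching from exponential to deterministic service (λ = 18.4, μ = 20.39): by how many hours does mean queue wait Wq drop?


ρ = 18.4/20.39 = 0.9024
Wq(M/M/1) = ρ/(μ−λ) = 0.9024/1.99 = 0.45347 hr
Wq(M/D/1) = ρ/(2(μ−λ)) = 0.22673 hr
Savings = 0.45347 − 0.22673 = 0.22673 hr

Final: 0.22673 hr


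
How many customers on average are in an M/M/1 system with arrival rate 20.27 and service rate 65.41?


ρ = λ/μ = 20.27/65.41 = 0.3099
L = ρ/(1−ρ) = 0.3099/(1 − 0.3099) = 0.3099/0.6901 = 0.4490

Final: 0.4490


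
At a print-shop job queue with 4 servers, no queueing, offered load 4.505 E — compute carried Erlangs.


B(4,4.505) = 0.357150 (Erlang-B)
Carried load = a(1 − B) = 4.505·(1 − 0.357150) = 4.505·0.642850 = 2.8960 E

Final: 2.8960 Erlangs


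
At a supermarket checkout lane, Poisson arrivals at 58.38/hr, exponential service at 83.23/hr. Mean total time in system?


W = 1/(μ−λ) = 1/(83.23 − 58.38) = 1/24.85 = 0.04024 hr

Final: 0.04024 hr


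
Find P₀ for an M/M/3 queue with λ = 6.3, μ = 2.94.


a = λ/μ = 6.3/2.94 = 2.1429; ρ = a/c = 0.7143
Σ_{k=0}^{2} a^k/k! (terms k=0..2) = 1.00000 + 2.14286 + 2.29592 = 5.43878
Tail: a^3/(3!(1−ρ)) = 9.83965/(6·0.2857) = 5.73980
P₀ = 1/(5.43878 + 5.73980) = 1/11.17857 = 0.089457

Final: 0.089457


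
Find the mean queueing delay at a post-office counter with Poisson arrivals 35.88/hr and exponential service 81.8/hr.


ρ = 35.88/81.8 = 0.4386
Wq = ρ/(μ−λ) = 0.4386/(81.8 − 35.88) = 0.4386/45.92 = 0.009552 hr

Final: 0.009552 hr


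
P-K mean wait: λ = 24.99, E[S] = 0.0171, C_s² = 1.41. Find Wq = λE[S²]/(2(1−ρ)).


ρ = λ·E[S] = 24.99·0.0171 = 0.4273
E[S²] = E[S]²(1+C_s²) = 0.0171²·(1+1.41) = 0.0007047
Wq = λ·E[S²]/(2(1−ρ)) = 24.99·0.0007047/(2·0.5727) = 0.01538 hr

Final: 0.01538 hr


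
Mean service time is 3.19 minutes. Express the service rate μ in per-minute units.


μ = 1/(service time) in consistent units.
1 minute = 1 min, so μ = 1/3.19 = 0.3135 per minute

Final: 0.3135 /min


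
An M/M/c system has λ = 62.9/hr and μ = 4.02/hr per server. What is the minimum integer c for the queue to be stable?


Stability requires cμ > λ ⇔ c > λ/μ.
λ/μ = 62.9/4.02 = 15.6468
Minimum integer c = ⌊15.6468⌋ + 1 = 16
Check: 16·4.02 = 64.32 > 62.9, while 15·4.02 = 60.30 ≤ 62.9

Final: 16 servers


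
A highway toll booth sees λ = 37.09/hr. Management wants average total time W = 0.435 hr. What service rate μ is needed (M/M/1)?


W = 1/(μ−λ) ⇒ μ − λ = 1/W = 1/0.435 = 2.2989
μ = λ + 1/W = 37.09 + 2.2989 = 39.3889 per hr

Final: 39.3889 /hr


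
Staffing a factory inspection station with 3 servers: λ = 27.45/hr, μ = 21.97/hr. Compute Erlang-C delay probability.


a = λ/μ = 1.2494; ρ = a/3 = 0.4165
P₀ = 0.278780 (from M/M/c formula)
C(c,a) = [a^c/(c!(1−ρ))]·P₀ = [1.95046/(6·0.5835)]·0.278780
= 0.55709·0.278780 = 0.155306

Final: 0.155306


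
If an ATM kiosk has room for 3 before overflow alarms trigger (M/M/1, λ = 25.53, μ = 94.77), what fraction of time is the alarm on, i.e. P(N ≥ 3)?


ρ = 25.53/94.77 = 0.2694
P(N ≥ n) = ρ^n = 0.2694^3 = 0.019550

Final: 0.019550


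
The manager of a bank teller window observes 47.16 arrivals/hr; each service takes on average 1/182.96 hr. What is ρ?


ρ = λ/μ = 47.16/182.96 = 0.2578

Final: 0.2578


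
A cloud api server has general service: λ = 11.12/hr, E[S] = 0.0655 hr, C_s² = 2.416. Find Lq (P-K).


ρ = λ·E[S] = 11.12·0.0655 = 0.7284
Lq = ρ²(1+C_s²)/(2(1−ρ)) = 0.5305·(1+2.416)/(2·0.2716)
= 0.5305·3.4160/0.5433 = 3.33569

Final: 3.33569


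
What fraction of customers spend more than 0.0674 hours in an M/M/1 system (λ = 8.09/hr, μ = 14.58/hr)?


W ~ Exponential(μ−λ) for M/M/1.
μ − λ = 14.58 − 8.09 = 6.4900
P(W > t) = e^{−(μ−λ)t} = e^{−0.4374} = 0.645696

Final: 0.645696


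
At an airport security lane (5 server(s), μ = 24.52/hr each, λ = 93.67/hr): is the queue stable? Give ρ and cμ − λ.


Total capacity cμ = 5·24.52 = 122.60/hr
ρ = λ/(cμ) = 93.67/122.60 = 0.7640
Stable ⇔ ρ < 1: YES
Spare capacity = cμ − λ = 122.60 − 93.67 = 28.93/hr

Final: ρ = 0.7640; stable; margin = 28.93/hr


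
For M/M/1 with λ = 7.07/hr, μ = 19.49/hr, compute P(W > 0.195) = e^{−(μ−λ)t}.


W ~ Exponential(μ−λ) for M/M/1.
μ − λ = 19.49 − 7.07 = 12.4200
P(W > t) = e^{−(μ−λ)t} = e^{−2.4219} = 0.088753

Final: 0.088753


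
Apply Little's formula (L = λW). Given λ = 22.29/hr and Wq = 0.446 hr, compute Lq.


Lq = λWq = 22.29·0.446 = 9.9413

Final: 9.9413


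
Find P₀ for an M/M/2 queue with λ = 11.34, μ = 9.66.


a = λ/μ = 11.34/9.66 = 1.1739; ρ = a/c = 0.5870
Σ_{k=0}^{1} a^k/k! (terms k=0..1) = 1.00000 + 1.17391 = 2.17391
Tail: a^2/(2!(1−ρ)) = 1.37807/(2·0.4130) = 1.66819
P₀ = 1/(2.17391 + 1.66819) = 1/3.84211 = 0.260274

Final: 0.260274


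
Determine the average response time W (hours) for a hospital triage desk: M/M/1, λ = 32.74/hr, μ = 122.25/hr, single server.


W = 1/(μ−λ) = 1/(122.25 − 32.74) = 1/89.51 = 0.01117 hr

Final: 0.01117 hr


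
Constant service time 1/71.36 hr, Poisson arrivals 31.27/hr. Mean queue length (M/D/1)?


ρ = 31.27/71.36 = 0.4382
M/D/1: Lq = ρ²/(2(1−ρ)) = 0.1920/(2·0.5618) = 0.17090

Final: 0.17090


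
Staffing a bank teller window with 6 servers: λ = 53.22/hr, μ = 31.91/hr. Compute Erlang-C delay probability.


a = λ/μ = 1.6678; ρ = a/6 = 0.2780
P₀ = 0.188567 (from M/M/c formula)
C(c,a) = [a^c/(c!(1−ρ))]·P₀ = [21.52229/(720·0.7220)]·0.188567
= 0.04140·0.188567 = 0.007807

Final: 0.007807


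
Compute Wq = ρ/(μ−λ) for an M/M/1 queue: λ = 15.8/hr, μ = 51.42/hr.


ρ = 15.8/51.42 = 0.3073
Wq = ρ/(μ−λ) = 0.3073/(51.42 − 15.8) = 0.3073/35.62 = 0.008626 hr

Final: 0.008626 hr


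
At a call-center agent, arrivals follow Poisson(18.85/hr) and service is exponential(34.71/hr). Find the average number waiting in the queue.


ρ = 18.85/34.71 = 0.5431
Lq = ρ²/(1−ρ) = 0.2949/0.4569 = 0.6455

Final: 0.6455


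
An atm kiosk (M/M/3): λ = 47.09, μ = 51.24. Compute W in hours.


a = 0.9190; ρ = 0.3063; P₀ = 0.395603
Lq = P₀·a^c·ρ/(c!(1−ρ)²) = 0.03258
Wq = Lq/λ = 0.03258/47.09 = 0.0006919 hr
W = Wq + 1/μ = 0.0006919 + 0.01952 = 0.02021 hr

Final: 0.02021 hr


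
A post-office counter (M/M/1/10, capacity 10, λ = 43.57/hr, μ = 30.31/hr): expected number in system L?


ρ = 43.57/30.31 = 1.4375
L = ρ[1 − (K+1)ρ^K + Kρ^(K+1)] / [(1−ρ)(1−ρ^(K+1))]
Numerator: 1.4375·(1 − 11·37.671788 + 10·54.152419) = 184.190726
Denominator: (-0.4375)·(-53.152419) = 23.253087
L = 184.190726/23.253087 = 7.9211

Final: 7.9211


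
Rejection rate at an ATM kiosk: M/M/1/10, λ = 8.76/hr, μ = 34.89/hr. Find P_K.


ρ = λ/μ = 8.76/34.89 = 0.2511
P_K = (1−ρ)ρ^K/(1−ρ^(K+1)) = (0.7489·0.0000009955)/(1 − 0.0000002499)
= 0.0000007455/1.000000 = 0.0000007455

Final: 0.0000007455


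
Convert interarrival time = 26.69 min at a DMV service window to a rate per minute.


λ = 1/(interarrival time) in consistent units.
1 minute = 1 min, so λ = 1/26.69 = 0.03747 per minute

Final: 0.03747 /min


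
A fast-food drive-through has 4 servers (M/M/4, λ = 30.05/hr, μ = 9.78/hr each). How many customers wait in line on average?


a = λ/μ = 3.0726; ρ = a/4 = 0.7681
P₀ = 0.033732
Lq = P₀·a^c·ρ / (c!·(1−ρ)²) = 0.033732·89.12971·0.7681/(24·0.05375)
= 1.79012

Final: 1.79012


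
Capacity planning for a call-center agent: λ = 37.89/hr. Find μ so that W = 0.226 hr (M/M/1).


W = 1/(μ−λ) ⇒ μ − λ = 1/W = 1/0.226 = 4.4248
μ = λ + 1/W = 37.89 + 4.4248 = 42.3148 per hr

Final: 42.3148 /hr


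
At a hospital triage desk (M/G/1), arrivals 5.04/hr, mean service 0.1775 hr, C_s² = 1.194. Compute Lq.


ρ = λ·E[S] = 5.04·0.1775 = 0.8946
Lq = ρ²(1+C_s²)/(2(1−ρ)) = 0.8003·(1+1.194)/(2·0.1054)
= 0.8003·2.1940/0.2108 = 8.32959

Final: 8.32959


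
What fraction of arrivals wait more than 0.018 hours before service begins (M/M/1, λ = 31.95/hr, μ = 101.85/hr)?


ρ = 31.95/101.85 = 0.3137
P(Wq > t) = ρ·e^{−(μ−λ)t} = 0.3137·e^{−1.2582}
= 0.3137·0.284165 = 0.089142

Final: 0.089142


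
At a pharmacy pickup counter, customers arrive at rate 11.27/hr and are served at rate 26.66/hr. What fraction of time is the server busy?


ρ = λ/μ = 11.27/26.66 = 0.4227

Final: 0.4227


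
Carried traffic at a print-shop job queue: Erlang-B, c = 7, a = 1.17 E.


B(7,1.17) = 0.0001848 (Erlang-B)
Carried load = a(1 − B) = 1.17·(1 − 0.0001848) = 1.17·0.999815 = 1.1698 E

Final: 1.1698 Erlangs


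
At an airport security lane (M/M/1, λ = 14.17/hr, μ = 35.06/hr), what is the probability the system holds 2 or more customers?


ρ = 14.17/35.06 = 0.4042
P(N ≥ n) = ρ^n = 0.4042^2 = 0.163349

Final: 0.163349


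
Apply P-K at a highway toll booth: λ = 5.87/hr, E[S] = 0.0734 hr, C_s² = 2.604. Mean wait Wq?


ρ = λ·E[S] = 5.87·0.0734 = 0.4309
E[S²] = E[S]²(1+C_s²) = 0.0734²·(1+2.604) = 0.019417
Wq = λ·E[S²]/(2(1−ρ)) = 5.87·0.019417/(2·0.5691) = 0.10013 hr

Final: 0.10013 hr


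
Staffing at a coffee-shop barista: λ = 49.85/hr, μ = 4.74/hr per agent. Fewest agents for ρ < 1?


Stability requires cμ > λ ⇔ c > λ/μ.
λ/μ = 49.85/4.74 = 10.5169
Minimum integer c = ⌊10.5169⌋ + 1 = 11
Check: 11·4.74 = 52.14 > 49.85, while 10·4.74 = 47.40 ≤ 49.85

Final: 11 servers


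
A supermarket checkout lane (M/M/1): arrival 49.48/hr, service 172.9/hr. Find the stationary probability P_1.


ρ = 49.48/172.9 = 0.2862
P_n = (1−ρ)·ρ^n = (1 − 0.2862)·0.2862^1 = 0.7138·0.286177 = 0.204280

Final: 0.204280


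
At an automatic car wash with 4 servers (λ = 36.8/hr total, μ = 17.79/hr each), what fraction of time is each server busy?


ρ = λ/(cμ) = 36.8/(4·17.79) = 36.8/71.16 = 0.5171

Final: 0.5171


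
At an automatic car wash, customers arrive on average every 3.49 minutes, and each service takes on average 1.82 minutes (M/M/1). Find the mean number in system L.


λ = 60/3.49 = 17.1920 /hr
μ = 60/1.82 = 32.9670 /hr
ρ = λ/μ = 17.1920/32.9670 = 0.5215
L = ρ/(1−ρ) = 0.5215/0.4785 = 1.0898

Final: 1.0898


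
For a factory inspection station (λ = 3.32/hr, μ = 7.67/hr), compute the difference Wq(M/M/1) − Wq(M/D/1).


ρ = 3.32/7.67 = 0.4329
Wq(M/M/1) = ρ/(μ−λ) = 0.4329/4.35 = 0.09951 hr
Wq(M/D/1) = ρ/(2(μ−λ)) = 0.04975 hr
Savings = 0.09951 − 0.04975 = 0.04975 hr

Final: 0.04975 hr


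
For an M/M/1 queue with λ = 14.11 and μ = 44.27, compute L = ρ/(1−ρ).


ρ = λ/μ = 14.11/44.27 = 0.3187
L = ρ/(1−ρ) = 0.3187/(1 − 0.3187) = 0.3187/0.6813 = 0.4678

Final: 0.4678


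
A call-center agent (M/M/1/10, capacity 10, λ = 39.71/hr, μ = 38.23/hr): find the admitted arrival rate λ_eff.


ρ = 1.0387; P_K = (1−ρ)ρ^10/(1−ρ^11) = 0.109133
λ_eff = λ(1 − P_K) = 39.71·(1 − 0.109133) = 39.71·0.890867 = 35.3763 /hr

Final: 35.3763 /hr


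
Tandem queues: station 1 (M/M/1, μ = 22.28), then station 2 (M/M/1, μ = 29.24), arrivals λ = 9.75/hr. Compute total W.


Each node sees arrival rate λ = 9.75/hr (tandem ⇒ throughput preserved).
W₁ = 1/(μ₁−λ) = 1/(22.28−9.75) = 0.07981 hr
W₂ = 1/(μ₂−λ) = 1/(29.24−9.75) = 0.05131 hr
W_total = W₁ + W₂ = 0.07981 + 0.05131 = 0.13112 hr

Final: 0.13112 hr


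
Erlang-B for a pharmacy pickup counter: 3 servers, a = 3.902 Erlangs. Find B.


B(c,a) = (a^c/c!) / Σ_{k=0}^{c} a^k/k!
a^3/3! = 9.901718
Σ terms (k=0..3): 1.00000 + 3.90200 + 7.61280 + 9.90172 = 22.416520
B = 9.901718/22.416520 = 0.441715

Final: 0.441715


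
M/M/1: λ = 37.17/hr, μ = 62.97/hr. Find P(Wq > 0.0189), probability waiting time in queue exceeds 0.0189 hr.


ρ = 37.17/62.97 = 0.5903
P(Wq > t) = ρ·e^{−(μ−λ)t} = 0.5903·e^{−0.4876}
= 0.5903·0.614086 = 0.362483

Final: 0.362483


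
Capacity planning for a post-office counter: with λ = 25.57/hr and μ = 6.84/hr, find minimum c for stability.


Stability requires cμ > λ ⇔ c > λ/μ.
λ/μ = 25.57/6.84 = 3.7383
Minimum integer c = ⌊3.7383⌋ + 1 = 4
Check: 4·6.84 = 27.36 > 25.57, while 3·6.84 = 20.52 ≤ 25.57

Final: 4 servers


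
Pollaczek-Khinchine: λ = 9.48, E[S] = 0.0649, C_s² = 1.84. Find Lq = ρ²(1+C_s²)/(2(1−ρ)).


ρ = λ·E[S] = 9.48·0.0649 = 0.6153
Lq = ρ²(1+C_s²)/(2(1−ρ)) = 0.3785·(1+1.84)/(2·0.3847)
= 0.3785·2.8400/0.7695 = 1.39707

Final: 1.39707


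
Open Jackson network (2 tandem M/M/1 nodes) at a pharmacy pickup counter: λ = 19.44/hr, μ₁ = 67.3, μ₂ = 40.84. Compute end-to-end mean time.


Each node sees arrival rate λ = 19.44/hr (tandem ⇒ throughput preserved).
W₁ = 1/(μ₁−λ) = 1/(67.3−19.44) = 0.02089 hr
W₂ = 1/(μ₂−λ) = 1/(40.84−19.44) = 0.04673 hr
W_total = W₁ + W₂ = 0.02089 + 0.04673 = 0.06762 hr

Final: 0.06762 hr


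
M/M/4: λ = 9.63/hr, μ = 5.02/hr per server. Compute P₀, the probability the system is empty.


a = λ/μ = 9.63/5.02 = 1.9183; ρ = a/c = 0.4796
Σ_{k=0}^{3} a^k/k! (terms k=0..3) = 1.00000 + 1.91833 + 1.83999 + 1.17657 = 5.93488
Tail: a^4/(4!(1−ρ)) = 13.54223/(24·0.5204) = 1.08424
P₀ = 1/(5.93488 + 1.08424) = 1/7.01912 = 0.142468

Final: 0.142468


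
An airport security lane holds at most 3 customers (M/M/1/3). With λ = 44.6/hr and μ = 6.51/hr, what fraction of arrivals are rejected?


ρ = λ/μ = 44.6/6.51 = 6.8510
P_K = (1−ρ)ρ^K/(1−ρ^(K+1)) = (-5.8510·321.559697)/(1 − 2203.004989)
= -1881.445292/-2202.004989 = 0.854424

Final: 0.854424


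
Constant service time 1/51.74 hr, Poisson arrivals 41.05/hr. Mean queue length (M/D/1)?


ρ = 41.05/51.74 = 0.7934
M/D/1: Lq = ρ²/(2(1−ρ)) = 0.6295/(2·0.2066) = 1.52332

Final: 1.52332


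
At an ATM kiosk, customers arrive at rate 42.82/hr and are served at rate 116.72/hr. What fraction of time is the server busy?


ρ = λ/μ = 42.82/116.72 = 0.3669

Final: 0.3669


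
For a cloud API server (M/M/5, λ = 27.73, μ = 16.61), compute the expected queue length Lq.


a = λ/μ = 1.6695; ρ = a/5 = 0.3339
P₀ = 0.187811
Lq = P₀·a^c·ρ / (c!·(1−ρ)²) = 0.187811·12.96884·0.3339/(120·0.44370)
= 0.01527

Final: 0.01527


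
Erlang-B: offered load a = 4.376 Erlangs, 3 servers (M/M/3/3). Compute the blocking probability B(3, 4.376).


B(c,a) = (a^c/c!) / Σ_{k=0}^{c} a^k/k!
a^3/3! = 13.966278
Σ terms (k=0..3): 1.00000 + 4.37600 + 9.57469 + 13.96628 = 28.916966
B = 13.966278/28.916966 = 0.482979

Final: 0.482979


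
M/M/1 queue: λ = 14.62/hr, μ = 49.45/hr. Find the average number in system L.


ρ = λ/μ = 14.62/49.45 = 0.2957
L = ρ/(1−ρ) = 0.2957/(1 − 0.2957) = 0.2957/0.7043 = 0.4198

Final: 0.4198


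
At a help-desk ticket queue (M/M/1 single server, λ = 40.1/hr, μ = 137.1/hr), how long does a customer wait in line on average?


ρ = 40.1/137.1 = 0.2925
Wq = ρ/(μ−λ) = 0.2925/(137.1 − 40.1) = 0.2925/97.00 = 0.003015 hr

Final: 0.003015 hr


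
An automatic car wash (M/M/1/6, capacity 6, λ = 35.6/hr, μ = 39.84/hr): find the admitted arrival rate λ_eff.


ρ = 0.8936; P_K = (1−ρ)ρ^6/(1−ρ^7) = 0.099392
λ_eff = λ(1 − P_K) = 35.6·(1 − 0.099392) = 35.6·0.900608 = 32.0616 /hr

Final: 32.0616 /hr


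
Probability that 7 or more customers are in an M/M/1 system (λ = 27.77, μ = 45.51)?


ρ = 27.77/45.51 = 0.6102
P(N ≥ n) = ρ^n = 0.6102^7 = 0.031498

Final: 0.031498


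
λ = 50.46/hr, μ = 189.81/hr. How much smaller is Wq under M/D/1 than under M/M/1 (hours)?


ρ = 50.46/189.81 = 0.2658
Wq(M/M/1) = ρ/(μ−λ) = 0.2658/139.35 = 0.001908 hr
Wq(M/D/1) = ρ/(2(μ−λ)) = 0.0009539 hr
Savings = 0.001908 − 0.0009539 = 0.0009539 hr

Final: 0.0009539 hr


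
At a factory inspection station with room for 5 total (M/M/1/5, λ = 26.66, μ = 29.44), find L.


ρ = 26.66/29.44 = 0.9056
L = ρ[1 − (K+1)ρ^K + Kρ^(K+1)] / [(1−ρ)(1−ρ^(K+1))]
Numerator: 0.9056·(1 − 6·0.608992 + 5·0.551485) = 0.093703
Denominator: (0.09443)·(0.448515) = 0.042353
L = 0.093703/0.042353 = 2.2124

Final: 2.2124


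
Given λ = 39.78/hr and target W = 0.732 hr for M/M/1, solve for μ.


W = 1/(μ−λ) ⇒ μ − λ = 1/W = 1/0.732 = 1.3661
μ = λ + 1/W = 39.78 + 1.3661 = 41.1461 per hr

Final: 41.1461 /hr


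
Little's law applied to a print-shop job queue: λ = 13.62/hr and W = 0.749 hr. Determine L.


L = λW = 13.62·0.749 = 10.2014

Final: 10.2014


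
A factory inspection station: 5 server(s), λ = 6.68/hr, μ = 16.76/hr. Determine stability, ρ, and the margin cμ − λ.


Total capacity cμ = 5·16.76 = 83.80/hr
ρ = λ/(cμ) = 6.68/83.80 = 0.07971
Stable ⇔ ρ < 1: YES
Spare capacity = cμ − λ = 83.80 − 6.68 = 77.12/hr

Final: ρ = 0.07971; stable; margin = 77.12/hr


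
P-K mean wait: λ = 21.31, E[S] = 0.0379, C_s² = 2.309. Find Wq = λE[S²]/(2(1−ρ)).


ρ = λ·E[S] = 21.31·0.0379 = 0.8076
E[S²] = E[S]²(1+C_s²) = 0.0379²·(1+2.309) = 0.004753
Wq = λ·E[S²]/(2(1−ρ)) = 21.31·0.004753/(2·0.1924) = 0.26329 hr

Final: 0.26329 hr


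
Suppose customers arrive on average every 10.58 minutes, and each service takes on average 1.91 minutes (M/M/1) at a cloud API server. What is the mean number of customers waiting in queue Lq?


λ = 60/10.58 = 5.6711 /hr
μ = 60/1.91 = 31.4136 /hr
ρ = λ/μ = 5.6711/31.4136 = 0.1805
Lq = ρ²/(1−ρ) = 0.03259/0.8195 = 0.03977

Final: 0.03977


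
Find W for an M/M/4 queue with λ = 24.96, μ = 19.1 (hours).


a = 1.3068; ρ = 0.3267; P₀ = 0.269316
Lq = P₀·a^c·ρ/(c!(1−ρ)²) = 0.02358
Wq = Lq/λ = 0.02358/24.96 = 0.0009449 hr
W = Wq + 1/μ = 0.0009449 + 0.05236 = 0.05330 hr

Final: 0.05330 hr


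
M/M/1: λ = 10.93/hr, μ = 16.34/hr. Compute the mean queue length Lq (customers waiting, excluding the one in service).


ρ = 10.93/16.34 = 0.6689
Lq = ρ²/(1−ρ) = 0.4474/0.3311 = 1.3514

Final: 1.3514


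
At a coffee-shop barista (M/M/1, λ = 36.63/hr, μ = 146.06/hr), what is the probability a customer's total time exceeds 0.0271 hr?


W ~ Exponential(μ−λ) for M/M/1.
μ − λ = 146.06 − 36.63 = 109.4300
P(W > t) = e^{−(μ−λ)t} = e^{−2.9656} = 0.051532

Final: 0.051532


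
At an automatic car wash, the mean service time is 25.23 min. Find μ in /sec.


μ = 1/(service time) in consistent units.
1 second = 0.0166667 min, so μ = 0.0166667/25.23 = 0.0006606 per second

Final: 0.0006606 /sec


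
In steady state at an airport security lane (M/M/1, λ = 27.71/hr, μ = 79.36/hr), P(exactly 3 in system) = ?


ρ = 27.71/79.36 = 0.3492
P_n = (1−ρ)·ρ^n = (1 − 0.3492)·0.3492^3 = 0.6508·0.042570 = 0.027706

Final: 0.027706


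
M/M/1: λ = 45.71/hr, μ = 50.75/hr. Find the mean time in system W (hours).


W = 1/(μ−λ) = 1/(50.75 − 45.71) = 1/5.04 = 0.1984 hr

Final: 0.1984 hr


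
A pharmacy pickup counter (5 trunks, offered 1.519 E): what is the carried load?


B(5,1.519) = 0.014824 (Erlang-B)
Carried load = a(1 − B) = 1.519·(1 − 0.014824) = 1.519·0.985176 = 1.4965 E

Final: 1.4965 Erlangs


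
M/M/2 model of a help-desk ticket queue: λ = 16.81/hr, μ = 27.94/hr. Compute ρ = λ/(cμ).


ρ = λ/(cμ) = 16.81/(2·27.94) = 16.81/55.88 = 0.3008

Final: 0.3008


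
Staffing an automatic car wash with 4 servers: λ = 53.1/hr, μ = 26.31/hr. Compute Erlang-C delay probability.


a = λ/μ = 2.0182; ρ = a/4 = 0.5046
P₀ = 0.127870 (from M/M/c formula)
C(c,a) = [a^c/(c!(1−ρ))]·P₀ = [16.59185/(24·0.4954)]·0.127870
= 1.39538·0.127870 = 0.178428

Final: 0.178428


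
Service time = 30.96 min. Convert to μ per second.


μ = 1/(service time) in consistent units.
1 second = 0.0166667 min, so μ = 0.0166667/30.96 = 0.0005383 per second

Final: 0.0005383 /sec


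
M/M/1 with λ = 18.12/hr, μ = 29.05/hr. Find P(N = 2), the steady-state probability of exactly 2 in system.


ρ = 18.12/29.05 = 0.6238
P_n = (1−ρ)·ρ^n = (1 − 0.6238)·0.6238^2 = 0.3762·0.389067 = 0.146386

Final: 0.146386


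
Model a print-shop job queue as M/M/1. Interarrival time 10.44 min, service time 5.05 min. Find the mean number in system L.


λ = 60/10.44 = 5.7471 /hr
μ = 60/5.05 = 11.8812 /hr
ρ = λ/μ = 5.7471/11.8812 = 0.4837
L = ρ/(1−ρ) = 0.4837/0.5163 = 0.9369

Final: 0.9369


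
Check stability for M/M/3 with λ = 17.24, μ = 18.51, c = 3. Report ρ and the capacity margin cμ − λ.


Total capacity cμ = 3·18.51 = 55.53/hr
ρ = λ/(cμ) = 17.24/55.53 = 0.3105
Stable ⇔ ρ < 1: YES
Spare capacity = cμ − λ = 55.53 − 17.24 = 38.29/hr

Final: ρ = 0.3105; stable; margin = 38.29/hr


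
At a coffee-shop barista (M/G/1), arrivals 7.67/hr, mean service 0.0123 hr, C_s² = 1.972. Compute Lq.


ρ = λ·E[S] = 7.67·0.0123 = 0.09434
Lq = ρ²(1+C_s²)/(2(1−ρ)) = 0.008900·(1+1.972)/(2·0.9057)
= 0.008900·2.9720/1.8113 = 0.01460

Final: 0.01460


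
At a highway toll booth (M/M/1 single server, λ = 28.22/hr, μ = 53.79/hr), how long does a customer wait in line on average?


ρ = 28.22/53.79 = 0.5246
Wq = ρ/(μ−λ) = 0.5246/(53.79 − 28.22) = 0.5246/25.57 = 0.02052 hr

Final: 0.02052 hr


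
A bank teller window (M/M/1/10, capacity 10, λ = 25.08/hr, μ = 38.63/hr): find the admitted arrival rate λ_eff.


ρ = 0.6492; P_K = (1−ρ)ρ^10/(1−ρ^11) = 0.004708
λ_eff = λ(1 − P_K) = 25.08·(1 − 0.004708) = 25.08·0.995292 = 24.9619 /hr

Final: 24.9619 /hr
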